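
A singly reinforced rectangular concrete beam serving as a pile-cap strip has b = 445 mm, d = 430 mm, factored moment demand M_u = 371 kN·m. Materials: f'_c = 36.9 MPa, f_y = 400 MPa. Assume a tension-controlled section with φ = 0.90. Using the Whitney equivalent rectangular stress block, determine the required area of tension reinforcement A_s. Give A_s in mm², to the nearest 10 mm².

A_s ≈ 2630 mm²

M_n = M_u/φ = 371/0.90 = 412.222 kN·m.
With M_n = 0.85 f'_c a b (d − a/2), solve the quadratic for a:
a = d − √(d² − 2M_n/(0.85 f'_c b)) = 430 − √(430² − 2 × 412.222×10⁶/(0.85 × 36.9 × 445)) = 75.27 mm.
A_s = 0.85 f'_c a b / f_y = 0.85 × 36.9 × 75.27 × 445 / 400 = 2626.4 mm².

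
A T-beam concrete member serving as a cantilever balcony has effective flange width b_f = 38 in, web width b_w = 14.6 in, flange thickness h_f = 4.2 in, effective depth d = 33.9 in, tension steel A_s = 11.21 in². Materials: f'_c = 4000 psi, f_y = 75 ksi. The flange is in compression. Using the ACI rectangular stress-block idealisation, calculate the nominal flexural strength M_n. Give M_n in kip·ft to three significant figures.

M_n ≈ 2100 kip·ft

Tension: T = A_s f_y = 11.21 × 75 = 840.75 kips.
Try a within the flange: a = T/(0.85 f'_c b_f) = 840.75/(0.85 × 4 × 38) = 6.507 in.
a = 6.507 > h_f = 4.2 in: the block extends into the web. Split into flange-overhang and web parts.
C_f = 0.85 f'_c (b_f − b_w) h_f = 0.85 × 4 × (38 − 14.6) × 4.2 = 334.2 kips.
Remaining web compression depth: a_w = (T − C_f)/(0.85 f'_c b_w) = (840.75 − 334.2)/(0.85 × 4 × 14.6) = 10.204 in.
M_n = C_f(d − h_f/2) + (T − C_f)(d − a_w/2) = 334.2 × (33.9 − 2.1) + 506.55 × (33.9 − 5.102) = 10627.6 + 14587.6 = 25215.2 kip·in.
M_n = 25215.2/12 = 2101.27 kip·ft.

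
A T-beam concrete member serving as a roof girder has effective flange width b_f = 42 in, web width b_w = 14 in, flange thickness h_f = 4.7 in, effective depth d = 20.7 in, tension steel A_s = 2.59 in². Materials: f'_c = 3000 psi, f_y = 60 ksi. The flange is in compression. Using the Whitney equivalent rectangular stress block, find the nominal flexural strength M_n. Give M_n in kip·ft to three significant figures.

Tension: T = A_s f_y = 2.59 × 60 = 155.4 kips.
Try a within the flange: a = T/(0.85 f'_c b_f) = 155.4/(0.85 × 3 × 42) = 1.451 in.
Since a = 1.451 ≤ h_f = 4.7 in, the stress block lies entirely in the flange; analyse as a rectangular beam of width b_f.
M_n = T(d − a/2) = 155.4 × (20.7 − 0.7255) = 3104.0 kip·in.
M_n = 3104.0/12 = 258.67 kip·ft.

M_n ≈ 259 kip·ft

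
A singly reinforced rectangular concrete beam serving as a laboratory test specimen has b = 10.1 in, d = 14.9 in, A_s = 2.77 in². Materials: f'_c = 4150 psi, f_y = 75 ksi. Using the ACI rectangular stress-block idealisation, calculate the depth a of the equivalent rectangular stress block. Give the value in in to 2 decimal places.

T = A_s f_y = 2.77 × 75 = 207.75 kips.
a = T/(0.85 f'_c b) = 207.75/(0.85 × 4.15 × 10.1) = 5.83 in.

a ≈ 5.83 in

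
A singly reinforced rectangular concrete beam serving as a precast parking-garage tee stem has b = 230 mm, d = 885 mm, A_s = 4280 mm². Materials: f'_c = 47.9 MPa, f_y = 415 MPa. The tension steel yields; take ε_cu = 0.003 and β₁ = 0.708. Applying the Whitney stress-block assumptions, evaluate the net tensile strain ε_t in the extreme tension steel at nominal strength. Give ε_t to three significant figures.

ε_t ≈ 0.00691

a = A_s f_y/(0.85 f'_c b) = 189.67 mm.
β₁ = 0.708, so c = a/β₁ = 189.67/0.708 = 267.90 mm.
From the linear strain diagram with ε_cu = 0.003: ε_t = 0.003 (d − c)/c = 0.003 × (885 − 267.90)/267.90 = 0.00691.
Since ε_t ≥ 0.005, the section is tension-controlled.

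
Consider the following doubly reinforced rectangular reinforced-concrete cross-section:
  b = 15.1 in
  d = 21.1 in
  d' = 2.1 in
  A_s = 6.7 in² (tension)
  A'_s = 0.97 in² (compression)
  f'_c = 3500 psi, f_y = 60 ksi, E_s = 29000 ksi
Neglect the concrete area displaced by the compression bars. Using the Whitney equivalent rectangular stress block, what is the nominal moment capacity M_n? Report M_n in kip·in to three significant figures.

Assume both steels yield.
a = (A_s − A'_s) f_y/(0.85 f'_c b) = (6.7 − 0.97) × 60/(0.85 × 3.5 × 15.1) = 7.653 in.
c = a/β₁ = 7.653/0.85 = 9.004 in; ε'_s = 0.003(c − d')/c = 0.0023 ≥ ε_y = 0.0021, so the compression steel yields.
M_n = (A_s − A'_s) f_y (d − a/2) + A'_s f_y (d − d') = 343.8 × (21.1 − 3.8265) + 58.2 × (21.1 − 2.1) = 5938.6 + 1105.8 = 7044.4 kip·in.

M_n ≈ 7040 kip·in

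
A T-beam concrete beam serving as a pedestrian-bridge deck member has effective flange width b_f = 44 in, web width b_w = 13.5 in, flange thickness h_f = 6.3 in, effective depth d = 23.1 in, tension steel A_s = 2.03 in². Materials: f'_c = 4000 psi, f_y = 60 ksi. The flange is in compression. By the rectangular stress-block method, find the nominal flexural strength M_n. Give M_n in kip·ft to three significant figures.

M_n ≈ 230 kip·ft

Tension: T = A_s f_y = 2.03 × 60 = 121.8 kips.
Try a within the flange: a = T/(0.85 f'_c b_f) = 121.8/(0.85 × 4 × 44) = 0.814 in.
Since a = 0.814 ≤ h_f = 6.3 in, the stress block lies entirely in the flange; analyse as a rectangular beam of width b_f.
M_n = T(d − a/2) = 121.8 × (23.1 − 0.407) = 2764.0 kip·in.
M_n = 2764.0/12 = 230.33 kip·ft.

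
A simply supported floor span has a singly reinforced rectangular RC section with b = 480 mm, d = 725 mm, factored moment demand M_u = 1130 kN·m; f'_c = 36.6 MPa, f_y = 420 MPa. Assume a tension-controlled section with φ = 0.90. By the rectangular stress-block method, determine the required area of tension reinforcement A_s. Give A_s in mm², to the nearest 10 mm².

A_s ≈ 4520 mm²

M_n = M_u/φ = 1130/0.90 = 1255.56 kN·m.
With M_n = 0.85 f'_c a b (d − a/2), solve the quadratic for a:
a = d − √(d² − 2M_n/(0.85 f'_c b)) = 725 − √(725² − 2 × 1255.56×10⁶/(0.85 × 36.6 × 480)) = 127.12 mm.
A_s = 0.85 f'_c a b / f_y = 0.85 × 36.6 × 127.12 × 480 / 420 = 4519.7 mm².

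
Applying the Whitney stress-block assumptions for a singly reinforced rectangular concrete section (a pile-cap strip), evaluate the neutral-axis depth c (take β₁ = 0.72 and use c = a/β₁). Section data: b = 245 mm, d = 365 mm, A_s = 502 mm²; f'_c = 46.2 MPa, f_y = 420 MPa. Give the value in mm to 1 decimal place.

T = A_s f_y = 502 × 420 = 210840 N = 210.84 kN.
Setting C = 0.85 f'_c a b equal to T: a = 210840/(0.85 × 46.2 × 245) = 21.914 mm.
With β₁ = 0.72, c = a/β₁ = 21.914/0.72 = 30.4 mm.

c ≈ 30.4 mm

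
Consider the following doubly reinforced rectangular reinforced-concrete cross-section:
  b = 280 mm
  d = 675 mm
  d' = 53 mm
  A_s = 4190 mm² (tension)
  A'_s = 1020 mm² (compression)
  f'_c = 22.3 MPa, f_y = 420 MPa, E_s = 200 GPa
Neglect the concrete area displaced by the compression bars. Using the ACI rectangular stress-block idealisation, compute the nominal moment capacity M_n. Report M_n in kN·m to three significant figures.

Assume both tension and compression steel yield.
Net tension couple steel: A_s − A'_s = 3170 mm².
a = (A_s − A'_s) f_y / (0.85 f'_c b) = 1331400/(0.85 × 22.3 × 280) = 250.86 mm.
c = a/β₁ = 250.86/0.85 = 295.13 mm; ε'_s = 0.003(c − d')/c = 0.0025 ≥ f_y/E_s = 0.0021, so compression steel does yield.
M_n = (A_s − A'_s) f_y (d − a/2) + A'_s f_y (d − d') = [1331400 × (675 − 125.43) + 428400 × (675 − 53)] × 10⁻⁶ = 731.70 + 266.46 = 998.16 kN·m.

M_n ≈ 998 kN·m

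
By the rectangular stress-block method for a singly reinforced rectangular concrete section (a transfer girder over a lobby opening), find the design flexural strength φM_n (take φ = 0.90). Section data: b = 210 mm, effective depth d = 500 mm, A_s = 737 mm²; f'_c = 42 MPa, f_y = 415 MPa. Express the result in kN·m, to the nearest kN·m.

φM_n ≈ 132 kN·m

T = A_s f_y = 737 × 415 = 305855 N = 305.855 kN.
From C = T: a = T/(0.85 f'_c b) = 305855/(0.85 × 42 × 210) = 40.80 mm.
M_n = T(d − a/2) = 305.855 kN × (500 − 20.4) mm = 146.69 kN·m.
φM_n = 0.90 × 146.69 = 132.02 kN·m.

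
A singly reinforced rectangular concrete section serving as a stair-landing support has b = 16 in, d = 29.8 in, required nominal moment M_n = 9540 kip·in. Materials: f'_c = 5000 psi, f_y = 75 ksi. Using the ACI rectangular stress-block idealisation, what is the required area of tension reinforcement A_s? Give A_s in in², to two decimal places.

A_s ≈ 4.67 in²

From M_n = 0.85 f'_c a b (d − a/2):
a = d − √(d² − 2M_n/(0.85 f'_c b)) = 29.8 − √(29.8² − 2 × 9540/(0.85 × 5 × 16)) = 5.153 in.
A_s = 0.85 f'_c a b / f_y = 0.85 × 5 × 5.153 × 16 / 75 = 4.672 in².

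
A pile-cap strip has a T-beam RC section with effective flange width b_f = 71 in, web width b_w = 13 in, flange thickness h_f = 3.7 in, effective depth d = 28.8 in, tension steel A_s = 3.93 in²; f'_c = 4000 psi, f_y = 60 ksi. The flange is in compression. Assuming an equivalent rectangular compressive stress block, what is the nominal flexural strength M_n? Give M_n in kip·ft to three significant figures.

Tension: T = A_s f_y = 3.93 × 60 = 235.8 kips.
Try a within the flange: a = T/(0.85 f'_c b_f) = 235.8/(0.85 × 4 × 71) = 0.977 in.
Since a = 0.977 ≤ h_f = 3.7 in, the stress block lies entirely in the flange; analyse as a rectangular beam of width b_f.
M_n = T(d − a/2) = 235.8 × (28.8 − 0.4885) = 6675.9 kip·in.
M_n = 6675.9/12 = 556.33 kip·ft.

M_n ≈ 556 kip·ft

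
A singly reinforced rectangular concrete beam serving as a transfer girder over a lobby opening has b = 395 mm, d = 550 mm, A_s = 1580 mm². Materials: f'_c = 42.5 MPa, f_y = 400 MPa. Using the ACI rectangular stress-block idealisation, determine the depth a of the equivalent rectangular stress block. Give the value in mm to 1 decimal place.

T = A_s f_y = 1580 × 400 = 632000 N = 632 kN.
Setting C = 0.85 f'_c a b equal to T: a = 632000/(0.85 × 42.5 × 395) = 44.3 mm.

a ≈ 44.3 mm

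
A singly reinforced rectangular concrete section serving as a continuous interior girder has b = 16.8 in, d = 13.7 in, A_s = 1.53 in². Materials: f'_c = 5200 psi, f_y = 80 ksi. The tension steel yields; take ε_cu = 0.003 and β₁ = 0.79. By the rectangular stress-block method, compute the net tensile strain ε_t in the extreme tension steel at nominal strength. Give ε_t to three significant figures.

a = A_s f_y/(0.85 f'_c b) = 1.648 in.
β₁ = 0.79, so c = a/β₁ = 1.648/0.79 = 2.086 in.
From the linear strain diagram with ε_cu = 0.003: ε_t = 0.003 (d − c)/c = 0.003 × (13.7 − 2.086)/2.086 = 0.0167.
Since ε_t ≥ 0.005, the section is tension-controlled.

ε_t ≈ 0.0167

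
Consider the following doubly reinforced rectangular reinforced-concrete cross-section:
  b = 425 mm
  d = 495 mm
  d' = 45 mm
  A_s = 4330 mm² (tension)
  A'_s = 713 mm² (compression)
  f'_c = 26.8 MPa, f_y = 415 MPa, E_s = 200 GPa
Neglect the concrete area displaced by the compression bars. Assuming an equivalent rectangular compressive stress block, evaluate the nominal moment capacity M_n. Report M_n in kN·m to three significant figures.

M_n ≈ 760 kN·m

Assume both tension and compression steel yield.
Net tension couple steel: A_s − A'_s = 3617 mm².
a = (A_s − A'_s) f_y / (0.85 f'_c b) = 1501055/(0.85 × 26.8 × 425) = 155.04 mm.
c = a/β₁ = 155.04/0.85 = 182.40 mm; ε'_s = 0.003(c − d')/c = 0.0023 ≥ f_y/E_s = 0.0021, so compression steel does yield.
M_n = (A_s − A'_s) f_y (d − a/2) + A'_s f_y (d − d') = [1501055 × (495 − 77.52) + 295895 × (495 − 45)] × 10⁻⁶ = 626.66 + 133.15 = 759.81 kN·m.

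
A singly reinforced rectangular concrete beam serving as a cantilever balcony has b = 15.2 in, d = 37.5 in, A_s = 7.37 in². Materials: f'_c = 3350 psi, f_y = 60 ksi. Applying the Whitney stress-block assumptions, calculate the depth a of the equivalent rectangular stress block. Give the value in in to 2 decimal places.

T = A_s f_y = 7.37 × 60 = 442.2 kips.
a = T/(0.85 f'_c b) = 442.2/(0.85 × 3.35 × 15.2) = 10.22 in.

a ≈ 10.22 in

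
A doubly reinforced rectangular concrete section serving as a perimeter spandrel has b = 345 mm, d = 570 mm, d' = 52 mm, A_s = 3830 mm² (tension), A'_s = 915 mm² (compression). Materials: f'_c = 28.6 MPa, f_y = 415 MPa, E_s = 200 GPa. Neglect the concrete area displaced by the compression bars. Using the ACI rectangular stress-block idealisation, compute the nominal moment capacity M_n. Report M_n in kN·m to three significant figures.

M_n ≈ 799 kN·m

Assume both tension and compression steel yield.
Net tension couple steel: A_s − A'_s = 2915 mm².
a = (A_s − A'_s) f_y / (0.85 f'_c b) = 1209725/(0.85 × 28.6 × 345) = 144.24 mm.
c = a/β₁ = 144.24/0.846 = 170.50 mm; ε'_s = 0.003(c − d')/c = 0.0021 ≥ f_y/E_s = 0.0021, so compression steel does yield.
M_n = (A_s − A'_s) f_y (d − a/2) + A'_s f_y (d − d') = [1209725 × (570 − 72.12) + 379725 × (570 − 52)] × 10⁻⁶ = 602.30 + 196.70 = 799.00 kN·m.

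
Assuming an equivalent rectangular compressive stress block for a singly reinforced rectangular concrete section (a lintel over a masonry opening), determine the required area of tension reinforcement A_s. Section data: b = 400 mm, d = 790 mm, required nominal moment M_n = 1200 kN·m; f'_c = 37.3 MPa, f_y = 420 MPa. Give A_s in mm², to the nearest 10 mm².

A_s ≈ 3940 mm²

With M_n = 0.85 f'_c a b (d − a/2), solve the quadratic for a:
a = d − √(d² − 2M_n/(0.85 f'_c b)) = 790 − √(790² − 2 × 1200×10⁶/(0.85 × 37.3 × 400)) = 130.56 mm.
A_s = 0.85 f'_c a b / f_y = 0.85 × 37.3 × 130.56 × 400 / 420 = 3942.3 mm².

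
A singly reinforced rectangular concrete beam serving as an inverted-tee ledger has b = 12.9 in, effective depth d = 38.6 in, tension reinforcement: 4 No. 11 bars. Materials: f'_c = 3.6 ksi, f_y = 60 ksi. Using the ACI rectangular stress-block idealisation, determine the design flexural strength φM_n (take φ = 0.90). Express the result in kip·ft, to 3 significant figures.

φM_n ≈ 951 kip·ft

A_s = 4 × 1.56 = 6.24 in².
T = A_s f_y = 6.24 × 60 = 374.4 kips.
a = T/(0.85 f'_c b) = 374.4/(0.85 × 3.6 × 12.9) = 9.485 in.
M_n = T(d − a/2) = 374.4 × (38.6 − 4.7425) = 12676.2 kip·in = 12676.2/12 = 1056.35 kip·ft.
φM_n = 0.90 × 1056.35 = 950.72 kip·ft.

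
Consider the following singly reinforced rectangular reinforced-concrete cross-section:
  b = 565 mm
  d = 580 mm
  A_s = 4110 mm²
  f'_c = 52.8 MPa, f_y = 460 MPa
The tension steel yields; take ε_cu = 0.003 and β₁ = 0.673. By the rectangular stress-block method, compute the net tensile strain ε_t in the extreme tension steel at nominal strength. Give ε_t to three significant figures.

ε_t ≈ 0.0127

a = A_s f_y/(0.85 f'_c b) = 74.56 mm.
β₁ = 0.673, so c = a/β₁ = 74.56/0.673 = 110.79 mm.
From the linear strain diagram with ε_cu = 0.003: ε_t = 0.003 (d − c)/c = 0.003 × (580 − 110.79)/110.79 = 0.0127.
Since ε_t ≥ 0.005, the section is tension-controlled.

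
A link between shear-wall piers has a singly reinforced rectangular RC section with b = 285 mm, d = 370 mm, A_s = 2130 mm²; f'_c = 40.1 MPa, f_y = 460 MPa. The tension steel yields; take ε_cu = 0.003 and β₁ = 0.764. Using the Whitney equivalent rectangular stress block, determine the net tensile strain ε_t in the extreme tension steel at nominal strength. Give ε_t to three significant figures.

a = A_s f_y/(0.85 f'_c b) = 100.86 mm.
β₁ = 0.764, so c = a/β₁ = 100.86/0.764 = 132.02 mm.
From the linear strain diagram with ε_cu = 0.003: ε_t = 0.003 (d − c)/c = 0.003 × (370 − 132.02)/132.02 = 0.00541.
Since ε_t ≥ 0.005, the section is tension-controlled.

ε_t ≈ 0.00541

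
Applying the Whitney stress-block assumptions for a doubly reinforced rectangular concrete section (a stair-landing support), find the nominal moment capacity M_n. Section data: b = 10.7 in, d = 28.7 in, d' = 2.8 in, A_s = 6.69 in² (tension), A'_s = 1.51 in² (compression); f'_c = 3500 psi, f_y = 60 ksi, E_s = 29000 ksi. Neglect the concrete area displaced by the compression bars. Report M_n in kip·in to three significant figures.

Assume both steels yield.
a = (A_s − A'_s) f_y/(0.85 f'_c b) = (6.69 − 1.51) × 60/(0.85 × 3.5 × 10.7) = 9.764 in.
c = a/β₁ = 9.764/0.85 = 11.487 in; ε'_s = 0.003(c − d')/c = 0.0023 ≥ ε_y = 0.0021, so the compression steel yields.
M_n = (A_s − A'_s) f_y (d − a/2) + A'_s f_y (d − d') = 310.8 × (28.7 − 4.882) + 90.6 × (28.7 − 2.8) = 7402.6 + 2346.5 = 9749.1 kip·in.

M_n ≈ 9750 kip·in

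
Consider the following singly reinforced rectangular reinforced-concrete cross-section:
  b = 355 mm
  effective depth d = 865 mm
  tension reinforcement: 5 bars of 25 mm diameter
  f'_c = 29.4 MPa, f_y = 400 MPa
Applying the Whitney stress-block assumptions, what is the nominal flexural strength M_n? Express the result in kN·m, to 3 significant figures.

M_n ≈ 795 kN·m

A_s = 5 × 491 = 2455 mm².
T = A_s f_y = 2455 × 400 = 982000 N = 982 kN.
From C = T: a = T/(0.85 f'_c b) = 982000/(0.85 × 29.4 × 355) = 110.69 mm.
M_n = T(d − a/2) = 982 kN × (865 − 55.345) mm = 795.08 kN·m.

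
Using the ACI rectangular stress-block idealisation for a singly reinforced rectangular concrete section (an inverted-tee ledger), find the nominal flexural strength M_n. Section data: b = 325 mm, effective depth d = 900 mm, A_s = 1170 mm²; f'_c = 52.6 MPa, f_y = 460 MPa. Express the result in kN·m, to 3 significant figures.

M_n ≈ 474 kN·m

T = A_s f_y = 1170 × 460 = 538200 N = 538.2 kN.
From C = T: a = T/(0.85 f'_c b) = 538200/(0.85 × 52.6 × 325) = 37.04 mm.
M_n = T(d − a/2) = 538.2 kN × (900 − 18.52) mm = 474.41 kN·m.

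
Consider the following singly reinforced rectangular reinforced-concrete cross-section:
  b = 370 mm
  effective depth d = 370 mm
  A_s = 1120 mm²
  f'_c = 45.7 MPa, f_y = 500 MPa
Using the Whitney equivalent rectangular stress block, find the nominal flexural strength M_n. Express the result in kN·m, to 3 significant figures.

T = A_s f_y = 1120 × 500 = 560000 N = 560 kN.
From C = T: a = T/(0.85 f'_c b) = 560000/(0.85 × 45.7 × 370) = 38.96 mm.
M_n = T(d − a/2) = 560 kN × (370 − 19.48) mm = 196.29 kN·m.

M_n ≈ 196 kN·m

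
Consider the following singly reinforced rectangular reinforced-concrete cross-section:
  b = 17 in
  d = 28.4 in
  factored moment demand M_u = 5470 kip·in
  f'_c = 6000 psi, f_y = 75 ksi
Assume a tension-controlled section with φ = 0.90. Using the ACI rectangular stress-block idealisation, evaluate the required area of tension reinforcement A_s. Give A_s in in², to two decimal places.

M_n = M_u/φ = 5470/0.90 = 6077.78 kip·in.
From M_n = 0.85 f'_c a b (d − a/2):
a = d − √(d² − 2M_n/(0.85 f'_c b)) = 28.4 − √(28.4² − 2 × 6077.78/(0.85 × 6 × 17)) = 2.586 in.
A_s = 0.85 f'_c a b / f_y = 0.85 × 6 × 2.586 × 17 / 75 = 2.989 in².

A_s ≈ 2.99 in²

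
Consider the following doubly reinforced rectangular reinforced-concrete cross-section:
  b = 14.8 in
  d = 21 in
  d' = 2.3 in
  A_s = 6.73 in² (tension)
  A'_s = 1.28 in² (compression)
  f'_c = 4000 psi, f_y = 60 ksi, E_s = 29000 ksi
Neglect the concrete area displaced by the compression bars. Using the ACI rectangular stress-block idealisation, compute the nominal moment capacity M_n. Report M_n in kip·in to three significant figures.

M_n ≈ 7240 kip·in

Assume both steels yield.
a = (A_s − A'_s) f_y/(0.85 f'_c b) = (6.73 − 1.28) × 60/(0.85 × 4 × 14.8) = 6.498 in.
c = a/β₁ = 6.498/0.85 = 7.645 in; ε'_s = 0.003(c − d')/c = 0.0021 ≥ ε_y = 0.0021, so the compression steel yields.
M_n = (A_s − A'_s) f_y (d − a/2) + A'_s f_y (d − d') = 327 × (21 − 3.249) + 76.8 × (21 − 2.3) = 5804.6 + 1436.2 = 7240.8 kip·in.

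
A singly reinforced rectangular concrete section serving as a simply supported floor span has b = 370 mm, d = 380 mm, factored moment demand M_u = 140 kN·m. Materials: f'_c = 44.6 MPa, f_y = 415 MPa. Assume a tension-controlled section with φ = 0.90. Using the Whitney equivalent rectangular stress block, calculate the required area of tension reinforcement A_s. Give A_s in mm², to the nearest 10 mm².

M_n = M_u/φ = 140/0.90 = 155.556 kN·m.
With M_n = 0.85 f'_c a b (d − a/2), solve the quadratic for a:
a = d − √(d² − 2M_n/(0.85 f'_c b)) = 380 − √(380² − 2 × 155.556×10⁶/(0.85 × 44.6 × 370)) = 30.40 mm.
A_s = 0.85 f'_c a b / f_y = 0.85 × 44.6 × 30.40 × 370 / 415 = 1027.5 mm².

A_s ≈ 1030 mm²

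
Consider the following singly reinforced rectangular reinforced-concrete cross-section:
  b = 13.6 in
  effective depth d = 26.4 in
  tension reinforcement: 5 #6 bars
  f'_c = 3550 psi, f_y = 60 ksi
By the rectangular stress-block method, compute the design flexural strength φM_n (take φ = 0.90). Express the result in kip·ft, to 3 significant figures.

A_s = 5 × 0.44 = 2.2 in².
T = A_s f_y = 2.2 × 60 = 132 kips.
a = T/(0.85 f'_c b) = 132/(0.85 × 3.55 × 13.6) = 3.217 in.
M_n = T(d − a/2) = 132 × (26.4 − 1.6085) = 3272.5 kip·in = 3272.5/12 = 272.71 kip·ft.
φM_n = 0.90 × 272.71 = 245.44 kip·ft.

φM_n ≈ 245 kip·ft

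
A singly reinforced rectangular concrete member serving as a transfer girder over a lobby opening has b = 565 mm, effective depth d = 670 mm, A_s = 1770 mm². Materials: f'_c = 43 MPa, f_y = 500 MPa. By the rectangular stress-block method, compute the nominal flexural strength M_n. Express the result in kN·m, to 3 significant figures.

T = A_s f_y = 1770 × 500 = 885000 N = 885 kN.
From C = T: a = T/(0.85 f'_c b) = 885000/(0.85 × 43 × 565) = 42.86 mm.
M_n = T(d − a/2) = 885 kN × (670 − 21.43) mm = 573.98 kN·m.

M_n ≈ 574 kN·m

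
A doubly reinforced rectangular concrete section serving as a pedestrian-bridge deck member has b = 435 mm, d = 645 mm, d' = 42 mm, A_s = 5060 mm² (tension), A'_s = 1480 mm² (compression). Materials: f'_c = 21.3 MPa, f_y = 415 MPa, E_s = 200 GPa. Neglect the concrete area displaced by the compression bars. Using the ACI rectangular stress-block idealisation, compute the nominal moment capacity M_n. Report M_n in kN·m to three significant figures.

M_n ≈ 1190 kN·m

Assume both tension and compression steel yield.
Net tension couple steel: A_s − A'_s = 3580 mm².
a = (A_s − A'_s) f_y / (0.85 f'_c b) = 1485700/(0.85 × 21.3 × 435) = 188.64 mm.
c = a/β₁ = 188.64/0.85 = 221.93 mm; ε'_s = 0.003(c − d')/c = 0.0024 ≥ f_y/E_s = 0.0021, so compression steel does yield.
M_n = (A_s − A'_s) f_y (d − a/2) + A'_s f_y (d − d') = [1485700 × (645 − 94.32) + 614200 × (645 − 42)] × 10⁻⁶ = 818.15 + 370.36 = 1188.51 kN·m.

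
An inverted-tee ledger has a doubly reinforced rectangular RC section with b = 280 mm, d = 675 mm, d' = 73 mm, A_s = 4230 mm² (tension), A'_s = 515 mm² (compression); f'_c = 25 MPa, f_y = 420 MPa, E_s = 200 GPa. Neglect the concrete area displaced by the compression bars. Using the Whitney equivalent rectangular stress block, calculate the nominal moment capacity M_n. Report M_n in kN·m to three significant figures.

M_n ≈ 979 kN·m

Assume both tension and compression steel yield.
Net tension couple steel: A_s − A'_s = 3715 mm².
a = (A_s − A'_s) f_y / (0.85 f'_c b) = 1560300/(0.85 × 25 × 280) = 262.24 mm.
c = a/β₁ = 262.24/0.85 = 308.52 mm; ε'_s = 0.003(c − d')/c = 0.0023 ≥ f_y/E_s = 0.0021, so compression steel does yield.
M_n = (A_s − A'_s) f_y (d − a/2) + A'_s f_y (d − d') = [1560300 × (675 − 131.12) + 216300 × (675 − 73)] × 10⁻⁶ = 848.62 + 130.21 = 978.83 kN·m.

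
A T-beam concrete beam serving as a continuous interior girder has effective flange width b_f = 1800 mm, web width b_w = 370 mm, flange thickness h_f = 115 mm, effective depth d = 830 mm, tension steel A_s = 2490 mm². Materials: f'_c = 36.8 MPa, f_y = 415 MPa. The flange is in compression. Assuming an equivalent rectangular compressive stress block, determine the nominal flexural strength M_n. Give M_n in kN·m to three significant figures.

M_n ≈ 848 kN·m

Tension: T = A_s f_y = 2490 × 415 = 1033350 N.
Try a within the flange: a = T/(0.85 f'_c b_f) = 1033350/(0.85 × 36.8 × 1800) = 18.35 mm.
Since a = 18.35 ≤ h_f = 115 mm, the stress block lies entirely in the flange; analyse as a rectangular beam of width b_f.
M_n = T(d − a/2) = 1033350 × (830 − 9.175) = 848.20 × 10⁶ N·mm.
M_n = 848.20 kN·m.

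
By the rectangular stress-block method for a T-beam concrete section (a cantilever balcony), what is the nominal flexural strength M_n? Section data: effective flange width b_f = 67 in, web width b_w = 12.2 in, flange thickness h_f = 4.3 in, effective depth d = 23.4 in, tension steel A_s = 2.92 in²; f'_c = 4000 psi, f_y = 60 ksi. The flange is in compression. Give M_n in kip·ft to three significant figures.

M_n ≈ 336 kip·ft

Tension: T = A_s f_y = 2.92 × 60 = 175.2 kips.
Try a within the flange: a = T/(0.85 f'_c b_f) = 175.2/(0.85 × 4 × 67) = 0.769 in.
Since a = 0.769 ≤ h_f = 4.3 in, the stress block lies entirely in the flange; analyse as a rectangular beam of width b_f.
M_n = T(d − a/2) = 175.2 × (23.4 − 0.3845) = 4032.3 kip·in.
M_n = 4032.3/12 = 336.03 kip·ft.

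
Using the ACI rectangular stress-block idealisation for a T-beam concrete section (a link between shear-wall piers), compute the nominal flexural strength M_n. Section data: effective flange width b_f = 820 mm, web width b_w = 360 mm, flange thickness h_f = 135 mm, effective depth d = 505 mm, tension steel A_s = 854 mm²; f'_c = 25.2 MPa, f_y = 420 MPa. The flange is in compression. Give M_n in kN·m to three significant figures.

M_n ≈ 177 kN·m

Tension: T = A_s f_y = 854 × 420 = 358680 N.
Try a within the flange: a = T/(0.85 f'_c b_f) = 358680/(0.85 × 25.2 × 820) = 20.42 mm.
Since a = 20.42 ≤ h_f = 135 mm, the stress block lies entirely in the flange; analyse as a rectangular beam of width b_f.
M_n = T(d − a/2) = 358680 × (505 − 10.21) = 177.47 × 10⁶ N·mm.
M_n = 177.47 kN·m.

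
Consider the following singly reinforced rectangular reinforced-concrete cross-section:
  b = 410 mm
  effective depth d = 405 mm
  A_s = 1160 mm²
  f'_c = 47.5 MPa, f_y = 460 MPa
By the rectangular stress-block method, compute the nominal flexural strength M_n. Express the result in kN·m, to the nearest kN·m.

T = A_s f_y = 1160 × 460 = 533600 N = 533.6 kN.
From C = T: a = T/(0.85 f'_c b) = 533600/(0.85 × 47.5 × 410) = 32.23 mm.
M_n = T(d − a/2) = 533.6 kN × (405 − 16.115) mm = 207.51 kN·m.

M_n ≈ 208 kN·m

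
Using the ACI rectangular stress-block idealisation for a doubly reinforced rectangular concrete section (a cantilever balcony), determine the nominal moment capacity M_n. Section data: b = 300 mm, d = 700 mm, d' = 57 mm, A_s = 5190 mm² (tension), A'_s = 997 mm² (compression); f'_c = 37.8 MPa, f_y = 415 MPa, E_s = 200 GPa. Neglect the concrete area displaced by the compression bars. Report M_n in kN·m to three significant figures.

M_n ≈ 1330 kN·m

Assume both tension and compression steel yield.
Net tension couple steel: A_s − A'_s = 4193 mm².
a = (A_s − A'_s) f_y / (0.85 f'_c b) = 1740095/(0.85 × 37.8 × 300) = 180.53 mm.
c = a/β₁ = 180.53/0.78 = 231.45 mm; ε'_s = 0.003(c − d')/c = 0.0023 ≥ f_y/E_s = 0.0021, so compression steel does yield.
M_n = (A_s − A'_s) f_y (d − a/2) + A'_s f_y (d − d') = [1740095 × (700 − 90.265) + 413755 × (700 − 57)] × 10⁻⁶ = 1061.00 + 266.04 = 1327.04 kN·m.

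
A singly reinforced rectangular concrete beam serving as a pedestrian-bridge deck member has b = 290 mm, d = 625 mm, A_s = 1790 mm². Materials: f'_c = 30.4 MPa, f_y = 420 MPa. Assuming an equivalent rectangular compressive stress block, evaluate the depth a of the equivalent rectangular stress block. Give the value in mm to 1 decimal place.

a ≈ 100.3 mm

T = A_s f_y = 1790 × 420 = 751800 N = 751.8 kN.
Setting C = 0.85 f'_c a b equal to T: a = 751800/(0.85 × 30.4 × 290) = 100.3 mm.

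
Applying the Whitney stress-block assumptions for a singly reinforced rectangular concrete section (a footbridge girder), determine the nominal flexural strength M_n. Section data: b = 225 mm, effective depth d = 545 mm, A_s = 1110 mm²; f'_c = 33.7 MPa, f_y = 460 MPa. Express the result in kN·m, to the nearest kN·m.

M_n ≈ 258 kN·m

T = A_s f_y = 1110 × 460 = 510600 N = 510.6 kN.
From C = T: a = T/(0.85 f'_c b) = 510600/(0.85 × 33.7 × 225) = 79.22 mm.
M_n = T(d − a/2) = 510.6 kN × (545 − 39.61) mm = 258.05 kN·m.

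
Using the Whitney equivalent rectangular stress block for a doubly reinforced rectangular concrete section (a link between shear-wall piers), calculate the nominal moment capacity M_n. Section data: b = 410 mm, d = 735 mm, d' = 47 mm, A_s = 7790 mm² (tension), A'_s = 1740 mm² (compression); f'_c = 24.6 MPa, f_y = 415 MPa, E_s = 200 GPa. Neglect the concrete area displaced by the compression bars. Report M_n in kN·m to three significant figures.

Assume both tension and compression steel yield.
Net tension couple steel: A_s − A'_s = 6050 mm².
a = (A_s − A'_s) f_y / (0.85 f'_c b) = 2510750/(0.85 × 24.6 × 410) = 292.86 mm.
c = a/β₁ = 292.86/0.85 = 344.54 mm; ε'_s = 0.003(c − d')/c = 0.0026 ≥ f_y/E_s = 0.0021, so compression steel does yield.
M_n = (A_s − A'_s) f_y (d − a/2) + A'_s f_y (d − d') = [2510750 × (735 − 146.43) + 722100 × (735 − 47)] × 10⁻⁶ = 1477.75 + 496.80 = 1974.55 kN·m.

M_n ≈ 1970 kN·m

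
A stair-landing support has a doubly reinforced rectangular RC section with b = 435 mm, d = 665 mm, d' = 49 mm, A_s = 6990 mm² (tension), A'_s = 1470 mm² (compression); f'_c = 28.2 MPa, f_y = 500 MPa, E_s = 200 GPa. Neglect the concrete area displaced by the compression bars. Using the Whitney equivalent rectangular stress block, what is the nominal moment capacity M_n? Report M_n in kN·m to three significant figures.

Assume both tension and compression steel yield.
Net tension couple steel: A_s − A'_s = 5520 mm².
a = (A_s − A'_s) f_y / (0.85 f'_c b) = 2760000/(0.85 × 28.2 × 435) = 264.70 mm.
c = a/β₁ = 264.70/0.849 = 311.78 mm; ε'_s = 0.003(c − d')/c = 0.0025 ≥ f_y/E_s = 0.0025, so compression steel does yield.
M_n = (A_s − A'_s) f_y (d − a/2) + A'_s f_y (d − d') = [2760000 × (665 − 132.35) + 735000 × (665 − 49)] × 10⁻⁶ = 1470.11 + 452.76 = 1922.87 kN·m.

M_n ≈ 1920 kN·m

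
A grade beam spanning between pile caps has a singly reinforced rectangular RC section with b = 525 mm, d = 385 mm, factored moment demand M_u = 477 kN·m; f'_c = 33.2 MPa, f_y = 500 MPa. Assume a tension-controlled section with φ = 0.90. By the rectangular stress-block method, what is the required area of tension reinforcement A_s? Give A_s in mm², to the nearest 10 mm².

A_s ≈ 3200 mm²

M_n = M_u/φ = 477/0.90 = 530 kN·m.
With M_n = 0.85 f'_c a b (d − a/2), solve the quadratic for a:
a = d − √(d² − 2M_n/(0.85 f'_c b)) = 385 − √(385² − 2 × 530×10⁶/(0.85 × 33.2 × 525)) = 108.09 mm.
A_s = 0.85 f'_c a b / f_y = 0.85 × 33.2 × 108.09 × 525 / 500 = 3202.8 mm².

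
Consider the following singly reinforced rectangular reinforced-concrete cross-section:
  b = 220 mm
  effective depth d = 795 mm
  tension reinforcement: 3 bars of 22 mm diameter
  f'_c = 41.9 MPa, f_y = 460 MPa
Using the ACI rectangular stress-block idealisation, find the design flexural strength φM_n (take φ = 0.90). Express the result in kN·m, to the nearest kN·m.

A_s = 3 × 380 = 1140 mm².
T = A_s f_y = 1140 × 460 = 524400 N = 524.4 kN.
From C = T: a = T/(0.85 f'_c b) = 524400/(0.85 × 41.9 × 220) = 66.93 mm.
M_n = T(d − a/2) = 524.4 kN × (795 − 33.465) mm = 399.35 kN·m.
φM_n = 0.90 × 399.35 = 359.42 kN·m.

φM_n ≈ 359 kN·m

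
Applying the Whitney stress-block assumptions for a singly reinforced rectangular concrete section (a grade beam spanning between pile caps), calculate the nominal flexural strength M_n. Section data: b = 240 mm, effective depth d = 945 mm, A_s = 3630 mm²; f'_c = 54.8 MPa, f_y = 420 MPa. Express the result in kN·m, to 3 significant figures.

T = A_s f_y = 3630 × 420 = 1524600 N = 1524.6 kN.
From C = T: a = T/(0.85 f'_c b) = 1524600/(0.85 × 54.8 × 240) = 136.38 mm.
M_n = T(d − a/2) = 1524.6 kN × (945 − 68.19) mm = 1336.78 kN·m.

M_n ≈ 1340 kN·m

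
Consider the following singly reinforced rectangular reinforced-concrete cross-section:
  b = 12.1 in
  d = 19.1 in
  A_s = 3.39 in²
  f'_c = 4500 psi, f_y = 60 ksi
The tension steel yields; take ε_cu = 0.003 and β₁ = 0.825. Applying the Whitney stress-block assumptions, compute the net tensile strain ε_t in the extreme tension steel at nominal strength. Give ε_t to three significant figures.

a = A_s f_y/(0.85 f'_c b) = 4.395 in.
β₁ = 0.825, so c = a/β₁ = 4.395/0.825 = 5.327 in.
From the linear strain diagram with ε_cu = 0.003: ε_t = 0.003 (d − c)/c = 0.003 × (19.1 − 5.327)/5.327 = 0.00776.
Since ε_t ≥ 0.005, the section is tension-controlled.

ε_t ≈ 0.00776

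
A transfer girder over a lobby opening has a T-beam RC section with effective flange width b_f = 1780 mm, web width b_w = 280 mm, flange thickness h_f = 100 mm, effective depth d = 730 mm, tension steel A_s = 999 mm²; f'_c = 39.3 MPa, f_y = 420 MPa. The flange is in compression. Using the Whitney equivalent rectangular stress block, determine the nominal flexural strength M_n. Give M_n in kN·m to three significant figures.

M_n ≈ 305 kN·m

Tension: T = A_s f_y = 999 × 420 = 419580 N.
Try a within the flange: a = T/(0.85 f'_c b_f) = 419580/(0.85 × 39.3 × 1780) = 7.06 mm.
Since a = 7.06 ≤ h_f = 100 mm, the stress block lies entirely in the flange; analyse as a rectangular beam of width b_f.
M_n = T(d − a/2) = 419580 × (730 − 3.53) = 304.81 × 10⁶ N·mm.
M_n = 304.81 kN·m.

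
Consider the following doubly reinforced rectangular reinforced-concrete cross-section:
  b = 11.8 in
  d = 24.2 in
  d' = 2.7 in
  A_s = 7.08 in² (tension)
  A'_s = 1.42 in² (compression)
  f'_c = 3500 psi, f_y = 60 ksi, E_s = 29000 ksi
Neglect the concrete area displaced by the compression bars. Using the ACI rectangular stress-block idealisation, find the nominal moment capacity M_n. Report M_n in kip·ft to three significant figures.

Assume both steels yield.
a = (A_s − A'_s) f_y/(0.85 f'_c b) = (7.08 − 1.42) × 60/(0.85 × 3.5 × 11.8) = 9.674 in.
c = a/β₁ = 9.674/0.85 = 11.381 in; ε'_s = 0.003(c − d')/c = 0.0023 ≥ ε_y = 0.0021, so the compression steel yields.
M_n = (A_s − A'_s) f_y (d − a/2) + A'_s f_y (d − d') = 339.6 × (24.2 − 4.837) + 85.2 × (24.2 − 2.7) = 6575.7 + 1831.8 = 8407.5 kip·in = 8407.5/12 = 700.63 kip·ft.

M_n ≈ 701 kip·ft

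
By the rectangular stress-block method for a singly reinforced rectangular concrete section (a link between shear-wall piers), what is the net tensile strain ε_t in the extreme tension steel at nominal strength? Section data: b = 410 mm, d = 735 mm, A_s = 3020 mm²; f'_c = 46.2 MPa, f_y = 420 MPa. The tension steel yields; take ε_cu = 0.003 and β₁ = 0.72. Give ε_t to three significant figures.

a = A_s f_y/(0.85 f'_c b) = 78.78 mm.
β₁ = 0.72, so c = a/β₁ = 78.78/0.72 = 109.42 mm.
From the linear strain diagram with ε_cu = 0.003: ε_t = 0.003 (d − c)/c = 0.003 × (735 − 109.42)/109.42 = 0.0172.
Since ε_t ≥ 0.005, the section is tension-controlled.

ε_t ≈ 0.0172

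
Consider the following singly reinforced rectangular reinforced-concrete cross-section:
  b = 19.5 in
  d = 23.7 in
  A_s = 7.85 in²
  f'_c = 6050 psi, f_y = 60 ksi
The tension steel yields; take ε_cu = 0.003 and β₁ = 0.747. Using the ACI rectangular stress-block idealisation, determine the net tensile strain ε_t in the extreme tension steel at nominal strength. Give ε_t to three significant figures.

a = A_s f_y/(0.85 f'_c b) = 4.697 in.
β₁ = 0.747, so c = a/β₁ = 4.697/0.747 = 6.288 in.
From the linear strain diagram with ε_cu = 0.003: ε_t = 0.003 (d − c)/c = 0.003 × (23.7 − 6.288)/6.288 = 0.00831.
Since ε_t ≥ 0.005, the section is tension-controlled.

ε_t ≈ 0.00831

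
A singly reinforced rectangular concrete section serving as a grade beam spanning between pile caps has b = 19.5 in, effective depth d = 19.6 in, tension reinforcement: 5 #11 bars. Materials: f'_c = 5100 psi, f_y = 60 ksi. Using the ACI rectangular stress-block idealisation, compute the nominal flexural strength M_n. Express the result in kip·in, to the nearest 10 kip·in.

A_s = 5 × 1.56 = 7.8 in².
T = A_s f_y = 7.8 × 60 = 468 kips.
a = T/(0.85 f'_c b) = 468/(0.85 × 5.1 × 19.5) = 5.536 in.
M_n = T(d − a/2) = 468 × (19.6 − 2.768) = 7877.4 kip·in.

M_n ≈ 7880 kip·in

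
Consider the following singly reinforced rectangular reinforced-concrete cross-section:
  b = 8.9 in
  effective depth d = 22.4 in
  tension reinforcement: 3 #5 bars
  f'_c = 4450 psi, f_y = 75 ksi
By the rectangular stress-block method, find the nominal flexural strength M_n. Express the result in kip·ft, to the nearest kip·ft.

M_n ≈ 124 kip·ft

A_s = 3 × 0.31 = 0.93 in².
T = A_s f_y = 0.93 × 75 = 69.75 kips.
a = T/(0.85 f'_c b) = 69.75/(0.85 × 4.45 × 8.9) = 2.072 in.
M_n = T(d − a/2) = 69.75 × (22.4 − 1.036) = 1490.1 kip·in = 1490.1/12 = 124.18 kip·ft.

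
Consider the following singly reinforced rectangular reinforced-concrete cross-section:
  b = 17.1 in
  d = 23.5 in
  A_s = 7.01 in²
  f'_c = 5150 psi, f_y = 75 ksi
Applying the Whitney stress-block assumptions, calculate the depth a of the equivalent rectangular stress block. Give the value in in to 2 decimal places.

a ≈ 7.02 in

T = A_s f_y = 7.01 × 75 = 525.75 kips.
a = T/(0.85 f'_c b) = 525.75/(0.85 × 5.15 × 17.1) = 7.02 in.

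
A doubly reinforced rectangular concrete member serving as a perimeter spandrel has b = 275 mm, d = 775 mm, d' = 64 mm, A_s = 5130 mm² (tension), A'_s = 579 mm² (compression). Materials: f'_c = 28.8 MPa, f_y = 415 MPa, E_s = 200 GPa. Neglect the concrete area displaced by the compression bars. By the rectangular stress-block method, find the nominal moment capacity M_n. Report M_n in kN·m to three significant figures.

Assume both tension and compression steel yield.
Net tension couple steel: A_s − A'_s = 4551 mm².
a = (A_s − A'_s) f_y / (0.85 f'_c b) = 1888665/(0.85 × 28.8 × 275) = 280.55 mm.
c = a/β₁ = 280.55/0.844 = 332.41 mm; ε'_s = 0.003(c − d')/c = 0.0024 ≥ f_y/E_s = 0.0021, so compression steel does yield.
M_n = (A_s − A'_s) f_y (d − a/2) + A'_s f_y (d − d') = [1888665 × (775 − 140.275) + 240285 × (775 − 64)] × 10⁻⁶ = 1198.78 + 170.84 = 1369.62 kN·m.

M_n ≈ 1370 kN·m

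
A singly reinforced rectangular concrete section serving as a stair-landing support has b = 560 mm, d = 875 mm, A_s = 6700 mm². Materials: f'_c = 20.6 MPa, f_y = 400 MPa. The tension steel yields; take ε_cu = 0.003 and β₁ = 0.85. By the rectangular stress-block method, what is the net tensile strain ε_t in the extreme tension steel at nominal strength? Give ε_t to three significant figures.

a = A_s f_y/(0.85 f'_c b) = 273.31 mm.
β₁ = 0.85, so c = a/β₁ = 273.31/0.85 = 321.54 mm.
From the linear strain diagram with ε_cu = 0.003: ε_t = 0.003 (d − c)/c = 0.003 × (875 − 321.54)/321.54 = 0.00516.
Since ε_t ≥ 0.005, the section is tension-controlled.

ε_t ≈ 0.00516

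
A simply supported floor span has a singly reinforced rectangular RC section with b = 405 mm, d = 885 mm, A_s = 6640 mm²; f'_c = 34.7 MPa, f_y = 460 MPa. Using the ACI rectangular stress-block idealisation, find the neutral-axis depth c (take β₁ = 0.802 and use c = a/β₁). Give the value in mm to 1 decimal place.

c ≈ 318.8 mm

T = A_s f_y = 6640 × 460 = 3054400 N = 3054.4 kN.
Setting C = 0.85 f'_c a b equal to T: a = 3054400/(0.85 × 34.7 × 405) = 255.695 mm.
With β₁ = 0.802, c = a/β₁ = 255.695/0.802 = 318.8 mm.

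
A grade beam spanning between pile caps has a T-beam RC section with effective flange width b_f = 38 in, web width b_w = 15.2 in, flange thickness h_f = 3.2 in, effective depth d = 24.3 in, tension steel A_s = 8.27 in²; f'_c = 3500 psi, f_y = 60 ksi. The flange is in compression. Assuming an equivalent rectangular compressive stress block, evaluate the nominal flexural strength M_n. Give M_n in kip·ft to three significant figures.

Tension: T = A_s f_y = 8.27 × 60 = 496.2 kips.
Try a within the flange: a = T/(0.85 f'_c b_f) = 496.2/(0.85 × 3.5 × 38) = 4.389 in.
a = 4.389 > h_f = 3.2 in: the block extends into the web. Split into flange-overhang and web parts.
C_f = 0.85 f'_c (b_f − b_w) h_f = 0.85 × 3.5 × (38 − 15.2) × 3.2 = 217.1 kips.
Remaining web compression depth: a_w = (T − C_f)/(0.85 f'_c b_w) = (496.2 − 217.1)/(0.85 × 3.5 × 15.2) = 6.172 in.
M_n = C_f(d − h_f/2) + (T − C_f)(d − a_w/2) = 217.1 × (24.3 − 1.6) + 279.1 × (24.3 − 3.086) = 4928.2 + 5920.8 = 10849.0 kip·in.
M_n = 10849.0/12 = 904.08 kip·ft.

M_n ≈ 904 kip·ft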